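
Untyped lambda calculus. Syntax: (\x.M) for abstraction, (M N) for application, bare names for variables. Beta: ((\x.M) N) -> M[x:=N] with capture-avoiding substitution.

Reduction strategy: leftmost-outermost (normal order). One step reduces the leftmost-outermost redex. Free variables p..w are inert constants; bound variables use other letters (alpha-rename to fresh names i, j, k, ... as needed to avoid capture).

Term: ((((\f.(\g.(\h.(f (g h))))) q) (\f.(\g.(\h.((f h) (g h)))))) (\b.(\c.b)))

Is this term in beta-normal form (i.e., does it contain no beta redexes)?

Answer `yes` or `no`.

Term: ((((\f.(\g.(\h.(f (g h))))) q) (\f.(\g.(\h.((f h) (g h)))))) (\b.(\c.b)))
Found 1 beta redex(es).

Answer: no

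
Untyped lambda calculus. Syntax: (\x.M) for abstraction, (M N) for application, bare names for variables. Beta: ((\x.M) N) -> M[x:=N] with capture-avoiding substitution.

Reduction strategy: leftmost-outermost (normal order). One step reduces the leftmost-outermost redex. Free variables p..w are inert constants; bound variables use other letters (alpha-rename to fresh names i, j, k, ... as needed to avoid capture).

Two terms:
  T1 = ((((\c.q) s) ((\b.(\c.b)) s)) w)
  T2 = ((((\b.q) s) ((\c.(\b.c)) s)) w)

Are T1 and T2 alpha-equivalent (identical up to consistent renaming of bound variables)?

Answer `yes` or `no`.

Answer: yes

Derivation:
Term 1: ((((\c.q) s) ((\b.(\c.b)) s)) w)
Term 2: ((((\b.q) s) ((\c.(\b.c)) s)) w)
Alpha-equivalence: compare structure up to binder renaming.
Result: True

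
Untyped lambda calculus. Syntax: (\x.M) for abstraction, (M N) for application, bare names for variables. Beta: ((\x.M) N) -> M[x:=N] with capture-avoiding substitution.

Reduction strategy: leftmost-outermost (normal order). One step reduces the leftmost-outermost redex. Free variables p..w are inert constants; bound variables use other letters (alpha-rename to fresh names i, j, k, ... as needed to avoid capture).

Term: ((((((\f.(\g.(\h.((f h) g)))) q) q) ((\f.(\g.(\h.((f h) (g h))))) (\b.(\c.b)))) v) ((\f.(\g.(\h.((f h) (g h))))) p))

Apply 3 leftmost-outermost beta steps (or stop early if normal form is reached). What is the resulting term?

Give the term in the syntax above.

Answer: ((((q ((\f.(\g.(\h.((f h) (g h))))) (\b.(\c.b)))) q) v) ((\f.(\g.(\h.((f h) (g h))))) p))

Derivation:
Step 0: ((((((\f.(\g.(\h.((f h) g)))) q) q) ((\f.(\g.(\h.((f h) (g h))))) (\b.(\c.b)))) v) ((\f.(\g.(\h.((f h) (g h))))) p))
Step 1: (((((\g.(\h.((q h) g))) q) ((\f.(\g.(\h.((f h) (g h))))) (\b.(\c.b)))) v) ((\f.(\g.(\h.((f h) (g h))))) p))
Step 2: ((((\h.((q h) q)) ((\f.(\g.(\h.((f h) (g h))))) (\b.(\c.b)))) v) ((\f.(\g.(\h.((f h) (g h))))) p))
Step 3: ((((q ((\f.(\g.(\h.((f h) (g h))))) (\b.(\c.b)))) q) v) ((\f.(\g.(\h.((f h) (g h))))) p))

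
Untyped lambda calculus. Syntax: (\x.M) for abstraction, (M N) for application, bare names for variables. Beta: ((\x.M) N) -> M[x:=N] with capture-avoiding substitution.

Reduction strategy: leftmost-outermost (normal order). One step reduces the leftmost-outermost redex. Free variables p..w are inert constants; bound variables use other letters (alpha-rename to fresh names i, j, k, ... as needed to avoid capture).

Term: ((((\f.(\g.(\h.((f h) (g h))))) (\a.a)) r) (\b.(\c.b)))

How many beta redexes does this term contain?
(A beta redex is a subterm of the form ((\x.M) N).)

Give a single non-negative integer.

Term: ((((\f.(\g.(\h.((f h) (g h))))) (\a.a)) r) (\b.(\c.b)))
  Redex: ((\f.(\g.(\h.((f h) (g h))))) (\a.a))
Total redexes: 1

Answer: 1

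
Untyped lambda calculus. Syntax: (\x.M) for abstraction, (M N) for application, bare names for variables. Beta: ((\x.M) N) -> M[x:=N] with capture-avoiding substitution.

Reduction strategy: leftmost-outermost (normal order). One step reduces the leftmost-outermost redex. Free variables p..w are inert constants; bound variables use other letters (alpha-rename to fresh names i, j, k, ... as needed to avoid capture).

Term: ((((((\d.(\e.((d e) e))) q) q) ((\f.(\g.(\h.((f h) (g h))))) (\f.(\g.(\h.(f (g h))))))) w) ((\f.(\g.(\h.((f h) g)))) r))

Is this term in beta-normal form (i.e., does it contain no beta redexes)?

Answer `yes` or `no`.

Term: ((((((\d.(\e.((d e) e))) q) q) ((\f.(\g.(\h.((f h) (g h))))) (\f.(\g.(\h.(f (g h))))))) w) ((\f.(\g.(\h.((f h) g)))) r))
Found 3 beta redex(es).

Answer: no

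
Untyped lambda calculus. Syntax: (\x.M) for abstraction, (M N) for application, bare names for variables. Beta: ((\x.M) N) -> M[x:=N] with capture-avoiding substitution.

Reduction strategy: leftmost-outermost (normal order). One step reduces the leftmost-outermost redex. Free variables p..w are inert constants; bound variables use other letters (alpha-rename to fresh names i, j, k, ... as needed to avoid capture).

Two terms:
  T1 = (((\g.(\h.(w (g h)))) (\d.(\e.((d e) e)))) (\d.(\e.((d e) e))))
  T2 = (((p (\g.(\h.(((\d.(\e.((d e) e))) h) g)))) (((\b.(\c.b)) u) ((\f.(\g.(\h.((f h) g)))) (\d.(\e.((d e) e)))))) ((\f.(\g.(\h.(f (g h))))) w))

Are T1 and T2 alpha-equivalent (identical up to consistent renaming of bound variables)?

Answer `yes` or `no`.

Answer: no

Derivation:
Term 1: (((\g.(\h.(w (g h)))) (\d.(\e.((d e) e)))) (\d.(\e.((d e) e))))
Term 2: (((p (\g.(\h.(((\d.(\e.((d e) e))) h) g)))) (((\b.(\c.b)) u) ((\f.(\g.(\h.((f h) g)))) (\d.(\e.((d e) e)))))) ((\f.(\g.(\h.(f (g h))))) w))
Alpha-equivalence: compare structure up to binder renaming.
Result: False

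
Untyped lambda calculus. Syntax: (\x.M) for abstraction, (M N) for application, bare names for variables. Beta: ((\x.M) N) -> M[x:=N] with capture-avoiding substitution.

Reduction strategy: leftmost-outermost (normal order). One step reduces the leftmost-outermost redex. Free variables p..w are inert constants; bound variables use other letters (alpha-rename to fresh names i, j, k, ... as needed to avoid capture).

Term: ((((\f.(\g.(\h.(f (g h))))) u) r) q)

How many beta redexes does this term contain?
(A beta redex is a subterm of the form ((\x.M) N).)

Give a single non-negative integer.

Term: ((((\f.(\g.(\h.(f (g h))))) u) r) q)
  Redex: ((\f.(\g.(\h.(f (g h))))) u)
Total redexes: 1

Answer: 1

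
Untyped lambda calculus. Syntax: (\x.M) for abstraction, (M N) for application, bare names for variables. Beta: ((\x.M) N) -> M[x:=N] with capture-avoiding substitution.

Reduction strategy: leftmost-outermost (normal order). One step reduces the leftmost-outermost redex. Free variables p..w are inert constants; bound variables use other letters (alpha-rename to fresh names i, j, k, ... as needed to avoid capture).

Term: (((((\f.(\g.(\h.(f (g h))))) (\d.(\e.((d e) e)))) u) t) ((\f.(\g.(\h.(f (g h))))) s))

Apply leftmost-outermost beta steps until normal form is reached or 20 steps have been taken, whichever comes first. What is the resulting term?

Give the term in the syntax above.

Answer: (((u t) (\g.(\h.(s (g h))))) (\g.(\h.(s (g h)))))

Derivation:
Step 0: (((((\f.(\g.(\h.(f (g h))))) (\d.(\e.((d e) e)))) u) t) ((\f.(\g.(\h.(f (g h))))) s))
Step 1: ((((\g.(\h.((\d.(\e.((d e) e))) (g h)))) u) t) ((\f.(\g.(\h.(f (g h))))) s))
Step 2: (((\h.((\d.(\e.((d e) e))) (u h))) t) ((\f.(\g.(\h.(f (g h))))) s))
Step 3: (((\d.(\e.((d e) e))) (u t)) ((\f.(\g.(\h.(f (g h))))) s))
Step 4: ((\e.(((u t) e) e)) ((\f.(\g.(\h.(f (g h))))) s))
Step 5: (((u t) ((\f.(\g.(\h.(f (g h))))) s)) ((\f.(\g.(\h.(f (g h))))) s))
Step 6: (((u t) (\g.(\h.(s (g h))))) ((\f.(\g.(\h.(f (g h))))) s))
Step 7: (((u t) (\g.(\h.(s (g h))))) (\g.(\h.(s (g h)))))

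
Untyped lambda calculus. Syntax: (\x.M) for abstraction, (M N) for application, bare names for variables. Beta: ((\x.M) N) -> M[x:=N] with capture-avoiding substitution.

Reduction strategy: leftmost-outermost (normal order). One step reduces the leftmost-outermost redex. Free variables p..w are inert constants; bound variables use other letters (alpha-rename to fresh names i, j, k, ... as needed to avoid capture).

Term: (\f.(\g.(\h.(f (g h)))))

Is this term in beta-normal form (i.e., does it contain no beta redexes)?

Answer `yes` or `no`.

Answer: yes

Derivation:
Term: (\f.(\g.(\h.(f (g h)))))
No beta redexes found.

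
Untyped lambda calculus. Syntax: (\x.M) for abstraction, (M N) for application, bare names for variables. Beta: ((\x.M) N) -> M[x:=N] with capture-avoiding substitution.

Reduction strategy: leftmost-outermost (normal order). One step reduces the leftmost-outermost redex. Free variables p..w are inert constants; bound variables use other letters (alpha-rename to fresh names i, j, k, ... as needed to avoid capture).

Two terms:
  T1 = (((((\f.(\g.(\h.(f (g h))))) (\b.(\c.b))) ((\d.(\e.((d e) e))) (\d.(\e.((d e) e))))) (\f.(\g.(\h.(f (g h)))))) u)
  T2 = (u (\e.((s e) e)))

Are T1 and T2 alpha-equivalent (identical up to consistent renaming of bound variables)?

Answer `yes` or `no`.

Answer: no

Derivation:
Term 1: (((((\f.(\g.(\h.(f (g h))))) (\b.(\c.b))) ((\d.(\e.((d e) e))) (\d.(\e.((d e) e))))) (\f.(\g.(\h.(f (g h)))))) u)
Term 2: (u (\e.((s e) e)))
Alpha-equivalence: compare structure up to binder renaming.
Result: False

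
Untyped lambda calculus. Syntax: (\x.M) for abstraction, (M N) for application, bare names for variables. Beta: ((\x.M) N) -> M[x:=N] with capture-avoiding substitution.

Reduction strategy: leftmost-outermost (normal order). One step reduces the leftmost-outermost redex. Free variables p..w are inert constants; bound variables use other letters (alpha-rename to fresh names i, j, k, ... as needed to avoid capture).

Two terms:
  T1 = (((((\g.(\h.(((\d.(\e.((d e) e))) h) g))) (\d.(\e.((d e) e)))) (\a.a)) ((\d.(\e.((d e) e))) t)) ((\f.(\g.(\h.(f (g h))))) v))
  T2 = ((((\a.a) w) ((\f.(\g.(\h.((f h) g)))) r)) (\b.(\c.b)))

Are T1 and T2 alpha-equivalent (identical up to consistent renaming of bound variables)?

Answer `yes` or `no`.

Term 1: (((((\g.(\h.(((\d.(\e.((d e) e))) h) g))) (\d.(\e.((d e) e)))) (\a.a)) ((\d.(\e.((d e) e))) t)) ((\f.(\g.(\h.(f (g h))))) v))
Term 2: ((((\a.a) w) ((\f.(\g.(\h.((f h) g)))) r)) (\b.(\c.b)))
Alpha-equivalence: compare structure up to binder renaming.
Result: False

Answer: no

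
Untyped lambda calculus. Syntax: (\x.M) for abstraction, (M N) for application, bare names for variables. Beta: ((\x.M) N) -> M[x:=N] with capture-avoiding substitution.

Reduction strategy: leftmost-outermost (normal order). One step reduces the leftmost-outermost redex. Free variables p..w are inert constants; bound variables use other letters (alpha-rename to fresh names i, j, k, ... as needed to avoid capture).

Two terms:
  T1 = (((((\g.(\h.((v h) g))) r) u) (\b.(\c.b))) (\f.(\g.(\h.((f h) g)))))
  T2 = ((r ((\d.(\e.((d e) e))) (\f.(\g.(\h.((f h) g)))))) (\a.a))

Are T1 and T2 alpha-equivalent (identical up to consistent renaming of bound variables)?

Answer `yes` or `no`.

Answer: no

Derivation:
Term 1: (((((\g.(\h.((v h) g))) r) u) (\b.(\c.b))) (\f.(\g.(\h.((f h) g)))))
Term 2: ((r ((\d.(\e.((d e) e))) (\f.(\g.(\h.((f h) g)))))) (\a.a))
Alpha-equivalence: compare structure up to binder renaming.
Result: False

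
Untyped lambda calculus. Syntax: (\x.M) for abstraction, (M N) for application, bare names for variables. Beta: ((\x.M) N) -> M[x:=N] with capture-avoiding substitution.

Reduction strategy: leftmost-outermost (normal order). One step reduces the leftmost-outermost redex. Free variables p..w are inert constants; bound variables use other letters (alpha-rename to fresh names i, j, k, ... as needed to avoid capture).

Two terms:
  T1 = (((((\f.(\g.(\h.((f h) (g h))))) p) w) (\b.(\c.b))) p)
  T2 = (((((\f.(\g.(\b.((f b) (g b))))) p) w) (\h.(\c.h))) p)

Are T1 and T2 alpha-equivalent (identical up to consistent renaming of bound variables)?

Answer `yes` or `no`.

Term 1: (((((\f.(\g.(\h.((f h) (g h))))) p) w) (\b.(\c.b))) p)
Term 2: (((((\f.(\g.(\b.((f b) (g b))))) p) w) (\h.(\c.h))) p)
Alpha-equivalence: compare structure up to binder renaming.
Result: True

Answer: yes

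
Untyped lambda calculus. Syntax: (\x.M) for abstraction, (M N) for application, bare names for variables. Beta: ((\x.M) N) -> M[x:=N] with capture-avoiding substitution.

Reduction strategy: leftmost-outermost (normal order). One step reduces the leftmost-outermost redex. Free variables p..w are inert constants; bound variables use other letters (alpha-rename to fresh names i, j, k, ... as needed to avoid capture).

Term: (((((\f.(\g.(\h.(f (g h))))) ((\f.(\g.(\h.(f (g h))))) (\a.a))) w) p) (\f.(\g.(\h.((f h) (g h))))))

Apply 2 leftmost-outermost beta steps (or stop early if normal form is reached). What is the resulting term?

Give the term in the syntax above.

Step 0: (((((\f.(\g.(\h.(f (g h))))) ((\f.(\g.(\h.(f (g h))))) (\a.a))) w) p) (\f.(\g.(\h.((f h) (g h))))))
Step 1: ((((\g.(\h.(((\f.(\g.(\h.(f (g h))))) (\a.a)) (g h)))) w) p) (\f.(\g.(\h.((f h) (g h))))))
Step 2: (((\h.(((\f.(\g.(\h.(f (g h))))) (\a.a)) (w h))) p) (\f.(\g.(\h.((f h) (g h))))))

Answer: (((\h.(((\f.(\g.(\h.(f (g h))))) (\a.a)) (w h))) p) (\f.(\g.(\h.((f h) (g h))))))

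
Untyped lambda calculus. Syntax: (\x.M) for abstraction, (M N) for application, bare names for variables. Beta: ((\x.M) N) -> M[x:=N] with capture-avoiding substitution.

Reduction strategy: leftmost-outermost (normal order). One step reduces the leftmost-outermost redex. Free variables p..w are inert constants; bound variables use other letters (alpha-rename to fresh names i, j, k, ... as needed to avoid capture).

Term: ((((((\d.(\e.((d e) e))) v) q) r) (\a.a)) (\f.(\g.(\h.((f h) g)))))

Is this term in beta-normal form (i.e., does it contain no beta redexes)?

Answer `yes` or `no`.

Answer: no

Derivation:
Term: ((((((\d.(\e.((d e) e))) v) q) r) (\a.a)) (\f.(\g.(\h.((f h) g)))))
Found 1 beta redex(es).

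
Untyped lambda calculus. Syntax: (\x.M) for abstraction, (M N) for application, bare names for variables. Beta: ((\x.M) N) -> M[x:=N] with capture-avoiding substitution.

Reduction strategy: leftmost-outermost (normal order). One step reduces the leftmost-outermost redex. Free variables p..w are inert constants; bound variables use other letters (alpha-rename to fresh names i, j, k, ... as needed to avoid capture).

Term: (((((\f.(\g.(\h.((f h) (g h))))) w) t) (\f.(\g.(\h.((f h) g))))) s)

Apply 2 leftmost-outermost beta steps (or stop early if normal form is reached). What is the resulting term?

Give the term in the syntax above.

Step 0: (((((\f.(\g.(\h.((f h) (g h))))) w) t) (\f.(\g.(\h.((f h) g))))) s)
Step 1: ((((\g.(\h.((w h) (g h)))) t) (\f.(\g.(\h.((f h) g))))) s)
Step 2: (((\h.((w h) (t h))) (\f.(\g.(\h.((f h) g))))) s)

Answer: (((\h.((w h) (t h))) (\f.(\g.(\h.((f h) g))))) s)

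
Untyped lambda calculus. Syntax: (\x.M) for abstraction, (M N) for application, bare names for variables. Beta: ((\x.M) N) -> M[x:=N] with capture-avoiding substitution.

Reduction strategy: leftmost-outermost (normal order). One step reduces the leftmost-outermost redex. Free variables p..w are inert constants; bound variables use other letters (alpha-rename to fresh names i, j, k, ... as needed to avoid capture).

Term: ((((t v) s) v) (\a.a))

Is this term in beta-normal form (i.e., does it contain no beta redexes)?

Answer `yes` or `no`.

Term: ((((t v) s) v) (\a.a))
No beta redexes found.

Answer: yes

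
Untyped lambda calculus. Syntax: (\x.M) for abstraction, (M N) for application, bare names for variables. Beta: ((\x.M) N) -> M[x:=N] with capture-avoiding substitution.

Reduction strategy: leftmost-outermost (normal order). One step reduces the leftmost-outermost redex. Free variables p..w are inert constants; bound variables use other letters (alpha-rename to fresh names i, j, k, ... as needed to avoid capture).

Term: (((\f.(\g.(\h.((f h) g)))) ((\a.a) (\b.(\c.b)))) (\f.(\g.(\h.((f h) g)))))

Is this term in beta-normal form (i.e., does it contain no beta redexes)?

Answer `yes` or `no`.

Answer: no

Derivation:
Term: (((\f.(\g.(\h.((f h) g)))) ((\a.a) (\b.(\c.b)))) (\f.(\g.(\h.((f h) g)))))
Found 2 beta redex(es).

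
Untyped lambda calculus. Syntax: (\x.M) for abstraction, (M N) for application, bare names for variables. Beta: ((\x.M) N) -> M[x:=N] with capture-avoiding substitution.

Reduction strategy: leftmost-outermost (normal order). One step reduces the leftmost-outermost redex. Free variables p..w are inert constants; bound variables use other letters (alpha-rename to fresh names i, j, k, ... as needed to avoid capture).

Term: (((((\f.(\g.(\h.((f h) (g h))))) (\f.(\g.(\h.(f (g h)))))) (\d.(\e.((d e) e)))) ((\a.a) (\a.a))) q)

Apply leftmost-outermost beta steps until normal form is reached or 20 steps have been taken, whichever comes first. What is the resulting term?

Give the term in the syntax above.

Answer: (q q)

Derivation:
Step 0: (((((\f.(\g.(\h.((f h) (g h))))) (\f.(\g.(\h.(f (g h)))))) (\d.(\e.((d e) e)))) ((\a.a) (\a.a))) q)
Step 1: ((((\g.(\h.(((\f.(\g.(\h.(f (g h))))) h) (g h)))) (\d.(\e.((d e) e)))) ((\a.a) (\a.a))) q)
Step 2: (((\h.(((\f.(\g.(\h.(f (g h))))) h) ((\d.(\e.((d e) e))) h))) ((\a.a) (\a.a))) q)
Step 3: ((((\f.(\g.(\h.(f (g h))))) ((\a.a) (\a.a))) ((\d.(\e.((d e) e))) ((\a.a) (\a.a)))) q)
Step 4: (((\g.(\h.(((\a.a) (\a.a)) (g h)))) ((\d.(\e.((d e) e))) ((\a.a) (\a.a)))) q)
Step 5: ((\h.(((\a.a) (\a.a)) (((\d.(\e.((d e) e))) ((\a.a) (\a.a))) h))) q)
Step 6: (((\a.a) (\a.a)) (((\d.(\e.((d e) e))) ((\a.a) (\a.a))) q))
Step 7: ((\a.a) (((\d.(\e.((d e) e))) ((\a.a) (\a.a))) q))
Step 8: (((\d.(\e.((d e) e))) ((\a.a) (\a.a))) q)
Step 9: ((\e.((((\a.a) (\a.a)) e) e)) q)
Step 10: ((((\a.a) (\a.a)) q) q)
Step 11: (((\a.a) q) q)
Step 12: (q q)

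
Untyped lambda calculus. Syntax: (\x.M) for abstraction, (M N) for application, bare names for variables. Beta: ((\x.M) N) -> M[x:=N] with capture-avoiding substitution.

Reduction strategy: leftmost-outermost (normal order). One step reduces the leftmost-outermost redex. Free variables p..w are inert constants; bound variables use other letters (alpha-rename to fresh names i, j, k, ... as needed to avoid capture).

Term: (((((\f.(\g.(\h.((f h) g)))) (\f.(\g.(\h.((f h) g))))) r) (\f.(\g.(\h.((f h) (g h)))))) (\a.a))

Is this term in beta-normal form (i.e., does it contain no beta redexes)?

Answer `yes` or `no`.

Answer: no

Derivation:
Term: (((((\f.(\g.(\h.((f h) g)))) (\f.(\g.(\h.((f h) g))))) r) (\f.(\g.(\h.((f h) (g h)))))) (\a.a))
Found 1 beta redex(es).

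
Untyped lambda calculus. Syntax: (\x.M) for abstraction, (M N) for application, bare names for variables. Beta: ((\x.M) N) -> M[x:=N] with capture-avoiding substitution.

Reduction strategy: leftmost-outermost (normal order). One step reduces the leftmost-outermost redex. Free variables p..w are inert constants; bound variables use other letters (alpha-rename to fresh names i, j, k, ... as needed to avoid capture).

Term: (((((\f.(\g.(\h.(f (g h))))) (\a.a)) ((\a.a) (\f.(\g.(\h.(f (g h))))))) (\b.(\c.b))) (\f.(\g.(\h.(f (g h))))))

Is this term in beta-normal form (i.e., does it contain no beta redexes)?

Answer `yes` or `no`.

Term: (((((\f.(\g.(\h.(f (g h))))) (\a.a)) ((\a.a) (\f.(\g.(\h.(f (g h))))))) (\b.(\c.b))) (\f.(\g.(\h.(f (g h))))))
Found 2 beta redex(es).

Answer: no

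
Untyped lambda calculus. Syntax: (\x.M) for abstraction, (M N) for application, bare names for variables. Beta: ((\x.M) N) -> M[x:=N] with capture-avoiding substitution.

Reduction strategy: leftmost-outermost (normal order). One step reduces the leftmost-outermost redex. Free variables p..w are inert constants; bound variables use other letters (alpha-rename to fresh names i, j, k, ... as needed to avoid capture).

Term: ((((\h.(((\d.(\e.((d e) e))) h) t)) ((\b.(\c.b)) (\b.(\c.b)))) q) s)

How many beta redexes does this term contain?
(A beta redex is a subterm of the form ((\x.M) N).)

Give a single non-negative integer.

Answer: 3

Derivation:
Term: ((((\h.(((\d.(\e.((d e) e))) h) t)) ((\b.(\c.b)) (\b.(\c.b)))) q) s)
  Redex: ((\h.(((\d.(\e.((d e) e))) h) t)) ((\b.(\c.b)) (\b.(\c.b))))
  Redex: ((\d.(\e.((d e) e))) h)
  Redex: ((\b.(\c.b)) (\b.(\c.b)))
Total redexes: 3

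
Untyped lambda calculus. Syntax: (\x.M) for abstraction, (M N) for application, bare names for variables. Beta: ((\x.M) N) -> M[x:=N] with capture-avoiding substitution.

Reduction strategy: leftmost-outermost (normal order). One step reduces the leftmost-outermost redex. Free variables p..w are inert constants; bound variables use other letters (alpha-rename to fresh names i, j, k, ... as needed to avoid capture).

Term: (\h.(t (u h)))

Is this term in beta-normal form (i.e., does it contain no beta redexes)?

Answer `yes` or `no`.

Answer: yes

Derivation:
Term: (\h.(t (u h)))
No beta redexes found.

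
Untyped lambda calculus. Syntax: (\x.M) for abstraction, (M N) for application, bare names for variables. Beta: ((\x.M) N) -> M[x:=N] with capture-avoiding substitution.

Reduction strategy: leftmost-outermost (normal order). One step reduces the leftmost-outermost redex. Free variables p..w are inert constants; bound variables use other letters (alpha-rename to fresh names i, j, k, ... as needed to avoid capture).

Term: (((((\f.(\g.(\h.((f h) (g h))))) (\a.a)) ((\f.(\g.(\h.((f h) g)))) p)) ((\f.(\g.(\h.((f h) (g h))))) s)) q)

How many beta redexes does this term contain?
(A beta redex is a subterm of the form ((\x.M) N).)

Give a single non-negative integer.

Term: (((((\f.(\g.(\h.((f h) (g h))))) (\a.a)) ((\f.(\g.(\h.((f h) g)))) p)) ((\f.(\g.(\h.((f h) (g h))))) s)) q)
  Redex: ((\f.(\g.(\h.((f h) (g h))))) (\a.a))
  Redex: ((\f.(\g.(\h.((f h) g)))) p)
  Redex: ((\f.(\g.(\h.((f h) (g h))))) s)
Total redexes: 3

Answer: 3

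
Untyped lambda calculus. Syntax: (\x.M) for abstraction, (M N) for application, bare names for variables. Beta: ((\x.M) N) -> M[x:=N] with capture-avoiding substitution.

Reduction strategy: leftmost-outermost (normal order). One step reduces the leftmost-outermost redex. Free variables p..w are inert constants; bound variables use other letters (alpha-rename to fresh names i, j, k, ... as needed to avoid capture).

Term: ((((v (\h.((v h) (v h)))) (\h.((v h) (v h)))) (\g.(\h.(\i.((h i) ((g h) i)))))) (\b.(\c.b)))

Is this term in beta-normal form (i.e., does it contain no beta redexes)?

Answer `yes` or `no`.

Answer: yes

Derivation:
Term: ((((v (\h.((v h) (v h)))) (\h.((v h) (v h)))) (\g.(\h.(\i.((h i) ((g h) i)))))) (\b.(\c.b)))
No beta redexes found.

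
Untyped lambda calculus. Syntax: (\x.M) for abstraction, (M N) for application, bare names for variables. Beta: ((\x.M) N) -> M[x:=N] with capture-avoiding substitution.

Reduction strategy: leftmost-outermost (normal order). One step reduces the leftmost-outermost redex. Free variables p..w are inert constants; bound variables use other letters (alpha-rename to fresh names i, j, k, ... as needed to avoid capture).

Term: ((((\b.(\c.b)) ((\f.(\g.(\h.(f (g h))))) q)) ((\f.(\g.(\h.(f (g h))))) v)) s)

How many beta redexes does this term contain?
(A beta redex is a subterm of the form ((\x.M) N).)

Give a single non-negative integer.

Term: ((((\b.(\c.b)) ((\f.(\g.(\h.(f (g h))))) q)) ((\f.(\g.(\h.(f (g h))))) v)) s)
  Redex: ((\b.(\c.b)) ((\f.(\g.(\h.(f (g h))))) q))
  Redex: ((\f.(\g.(\h.(f (g h))))) q)
  Redex: ((\f.(\g.(\h.(f (g h))))) v)
Total redexes: 3

Answer: 3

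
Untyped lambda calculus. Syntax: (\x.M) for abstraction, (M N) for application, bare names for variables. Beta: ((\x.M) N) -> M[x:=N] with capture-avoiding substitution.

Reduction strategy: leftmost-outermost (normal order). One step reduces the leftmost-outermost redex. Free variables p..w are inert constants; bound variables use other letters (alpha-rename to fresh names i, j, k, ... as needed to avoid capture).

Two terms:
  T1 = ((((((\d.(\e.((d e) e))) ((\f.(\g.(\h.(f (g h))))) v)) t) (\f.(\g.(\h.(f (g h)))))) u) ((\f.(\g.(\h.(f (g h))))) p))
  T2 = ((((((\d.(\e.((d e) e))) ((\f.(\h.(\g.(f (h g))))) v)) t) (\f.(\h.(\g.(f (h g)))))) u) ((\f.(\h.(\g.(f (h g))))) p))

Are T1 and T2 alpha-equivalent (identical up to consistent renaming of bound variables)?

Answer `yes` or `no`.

Term 1: ((((((\d.(\e.((d e) e))) ((\f.(\g.(\h.(f (g h))))) v)) t) (\f.(\g.(\h.(f (g h)))))) u) ((\f.(\g.(\h.(f (g h))))) p))
Term 2: ((((((\d.(\e.((d e) e))) ((\f.(\h.(\g.(f (h g))))) v)) t) (\f.(\h.(\g.(f (h g)))))) u) ((\f.(\h.(\g.(f (h g))))) p))
Alpha-equivalence: compare structure up to binder renaming.
Result: True

Answer: yes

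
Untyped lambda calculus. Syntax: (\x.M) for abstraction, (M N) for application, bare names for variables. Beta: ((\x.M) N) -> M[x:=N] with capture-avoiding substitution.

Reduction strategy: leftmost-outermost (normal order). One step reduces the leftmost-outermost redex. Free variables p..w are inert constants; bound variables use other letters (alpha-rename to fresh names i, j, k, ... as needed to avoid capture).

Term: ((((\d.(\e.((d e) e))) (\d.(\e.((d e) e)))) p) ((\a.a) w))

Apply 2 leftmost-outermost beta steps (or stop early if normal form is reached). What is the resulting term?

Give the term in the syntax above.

Step 0: ((((\d.(\e.((d e) e))) (\d.(\e.((d e) e)))) p) ((\a.a) w))
Step 1: (((\e.(((\d.(\e.((d e) e))) e) e)) p) ((\a.a) w))
Step 2: ((((\d.(\e.((d e) e))) p) p) ((\a.a) w))

Answer: ((((\d.(\e.((d e) e))) p) p) ((\a.a) w))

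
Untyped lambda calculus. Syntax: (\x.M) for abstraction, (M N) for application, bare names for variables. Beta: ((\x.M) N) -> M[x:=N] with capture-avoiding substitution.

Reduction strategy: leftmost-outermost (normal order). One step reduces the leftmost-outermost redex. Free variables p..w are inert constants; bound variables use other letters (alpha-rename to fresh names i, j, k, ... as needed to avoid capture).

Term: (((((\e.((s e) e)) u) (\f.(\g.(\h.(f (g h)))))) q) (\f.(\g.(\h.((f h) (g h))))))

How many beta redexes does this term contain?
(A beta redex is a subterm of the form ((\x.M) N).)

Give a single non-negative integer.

Term: (((((\e.((s e) e)) u) (\f.(\g.(\h.(f (g h)))))) q) (\f.(\g.(\h.((f h) (g h))))))
  Redex: ((\e.((s e) e)) u)
Total redexes: 1

Answer: 1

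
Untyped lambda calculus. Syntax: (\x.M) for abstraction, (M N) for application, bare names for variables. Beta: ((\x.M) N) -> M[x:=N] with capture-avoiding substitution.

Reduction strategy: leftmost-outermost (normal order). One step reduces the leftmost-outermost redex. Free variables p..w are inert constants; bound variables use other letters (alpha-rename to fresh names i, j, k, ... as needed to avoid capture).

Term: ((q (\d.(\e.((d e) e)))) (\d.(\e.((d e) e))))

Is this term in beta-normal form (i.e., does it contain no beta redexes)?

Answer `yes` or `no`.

Term: ((q (\d.(\e.((d e) e)))) (\d.(\e.((d e) e))))
No beta redexes found.

Answer: yes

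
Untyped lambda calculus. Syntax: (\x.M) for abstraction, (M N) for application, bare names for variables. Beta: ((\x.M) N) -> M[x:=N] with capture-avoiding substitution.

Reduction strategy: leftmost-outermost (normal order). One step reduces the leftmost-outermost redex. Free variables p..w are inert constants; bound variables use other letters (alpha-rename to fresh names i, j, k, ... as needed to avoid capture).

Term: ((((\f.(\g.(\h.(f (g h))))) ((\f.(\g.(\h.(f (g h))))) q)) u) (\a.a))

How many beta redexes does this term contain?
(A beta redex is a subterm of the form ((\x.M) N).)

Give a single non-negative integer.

Answer: 2

Derivation:
Term: ((((\f.(\g.(\h.(f (g h))))) ((\f.(\g.(\h.(f (g h))))) q)) u) (\a.a))
  Redex: ((\f.(\g.(\h.(f (g h))))) ((\f.(\g.(\h.(f (g h))))) q))
  Redex: ((\f.(\g.(\h.(f (g h))))) q)
Total redexes: 2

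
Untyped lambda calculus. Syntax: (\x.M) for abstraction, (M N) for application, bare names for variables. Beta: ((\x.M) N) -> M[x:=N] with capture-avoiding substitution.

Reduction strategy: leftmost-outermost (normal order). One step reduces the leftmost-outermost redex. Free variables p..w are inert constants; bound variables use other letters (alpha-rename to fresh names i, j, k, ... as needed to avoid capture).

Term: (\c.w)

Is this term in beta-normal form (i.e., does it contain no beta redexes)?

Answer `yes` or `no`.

Answer: yes

Derivation:
Term: (\c.w)
No beta redexes found.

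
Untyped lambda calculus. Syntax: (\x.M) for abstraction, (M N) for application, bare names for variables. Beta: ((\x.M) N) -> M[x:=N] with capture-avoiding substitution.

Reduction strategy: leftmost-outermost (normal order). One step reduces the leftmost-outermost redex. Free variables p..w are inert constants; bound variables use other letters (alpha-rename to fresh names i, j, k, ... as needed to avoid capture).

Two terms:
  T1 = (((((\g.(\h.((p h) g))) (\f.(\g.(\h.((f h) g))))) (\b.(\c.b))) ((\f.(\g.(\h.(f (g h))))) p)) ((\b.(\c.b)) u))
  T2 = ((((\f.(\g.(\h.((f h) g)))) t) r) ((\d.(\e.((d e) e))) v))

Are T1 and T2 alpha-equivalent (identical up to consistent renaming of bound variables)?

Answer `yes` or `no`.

Term 1: (((((\g.(\h.((p h) g))) (\f.(\g.(\h.((f h) g))))) (\b.(\c.b))) ((\f.(\g.(\h.(f (g h))))) p)) ((\b.(\c.b)) u))
Term 2: ((((\f.(\g.(\h.((f h) g)))) t) r) ((\d.(\e.((d e) e))) v))
Alpha-equivalence: compare structure up to binder renaming.
Result: False

Answer: no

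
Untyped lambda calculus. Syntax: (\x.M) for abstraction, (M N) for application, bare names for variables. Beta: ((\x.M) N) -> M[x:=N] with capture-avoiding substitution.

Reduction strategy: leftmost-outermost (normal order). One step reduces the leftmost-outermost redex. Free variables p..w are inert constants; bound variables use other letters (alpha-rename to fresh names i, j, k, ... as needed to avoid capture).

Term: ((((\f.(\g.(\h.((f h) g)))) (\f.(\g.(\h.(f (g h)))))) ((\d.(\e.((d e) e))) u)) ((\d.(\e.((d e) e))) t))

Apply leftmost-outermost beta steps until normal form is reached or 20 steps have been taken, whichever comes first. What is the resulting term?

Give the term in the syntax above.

Answer: (\h.((t ((u h) h)) ((u h) h)))

Derivation:
Step 0: ((((\f.(\g.(\h.((f h) g)))) (\f.(\g.(\h.(f (g h)))))) ((\d.(\e.((d e) e))) u)) ((\d.(\e.((d e) e))) t))
Step 1: (((\g.(\h.(((\f.(\g.(\h.(f (g h))))) h) g))) ((\d.(\e.((d e) e))) u)) ((\d.(\e.((d e) e))) t))
Step 2: ((\h.(((\f.(\g.(\h.(f (g h))))) h) ((\d.(\e.((d e) e))) u))) ((\d.(\e.((d e) e))) t))
Step 3: (((\f.(\g.(\h.(f (g h))))) ((\d.(\e.((d e) e))) t)) ((\d.(\e.((d e) e))) u))
Step 4: ((\g.(\h.(((\d.(\e.((d e) e))) t) (g h)))) ((\d.(\e.((d e) e))) u))
Step 5: (\h.(((\d.(\e.((d e) e))) t) (((\d.(\e.((d e) e))) u) h)))
Step 6: (\h.((\e.((t e) e)) (((\d.(\e.((d e) e))) u) h)))
Step 7: (\h.((t (((\d.(\e.((d e) e))) u) h)) (((\d.(\e.((d e) e))) u) h)))
Step 8: (\h.((t ((\e.((u e) e)) h)) (((\d.(\e.((d e) e))) u) h)))
Step 9: (\h.((t ((u h) h)) (((\d.(\e.((d e) e))) u) h)))
Step 10: (\h.((t ((u h) h)) ((\e.((u e) e)) h)))
Step 11: (\h.((t ((u h) h)) ((u h) h)))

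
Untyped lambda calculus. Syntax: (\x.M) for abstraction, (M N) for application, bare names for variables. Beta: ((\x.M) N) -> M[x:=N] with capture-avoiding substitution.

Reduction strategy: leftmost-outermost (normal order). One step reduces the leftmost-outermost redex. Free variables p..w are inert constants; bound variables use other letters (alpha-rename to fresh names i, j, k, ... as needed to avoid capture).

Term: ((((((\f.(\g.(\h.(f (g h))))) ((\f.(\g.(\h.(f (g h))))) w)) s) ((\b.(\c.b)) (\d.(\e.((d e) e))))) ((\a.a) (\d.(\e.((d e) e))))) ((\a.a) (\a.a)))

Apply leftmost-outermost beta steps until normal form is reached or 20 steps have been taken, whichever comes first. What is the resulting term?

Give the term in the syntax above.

Answer: ((w ((s (\c.(\d.(\e.((d e) e))))) (\d.(\e.((d e) e))))) (\a.a))

Derivation:
Step 0: ((((((\f.(\g.(\h.(f (g h))))) ((\f.(\g.(\h.(f (g h))))) w)) s) ((\b.(\c.b)) (\d.(\e.((d e) e))))) ((\a.a) (\d.(\e.((d e) e))))) ((\a.a) (\a.a)))
Step 1: (((((\g.(\h.(((\f.(\g.(\h.(f (g h))))) w) (g h)))) s) ((\b.(\c.b)) (\d.(\e.((d e) e))))) ((\a.a) (\d.(\e.((d e) e))))) ((\a.a) (\a.a)))
Step 2: ((((\h.(((\f.(\g.(\h.(f (g h))))) w) (s h))) ((\b.(\c.b)) (\d.(\e.((d e) e))))) ((\a.a) (\d.(\e.((d e) e))))) ((\a.a) (\a.a)))
Step 3: (((((\f.(\g.(\h.(f (g h))))) w) (s ((\b.(\c.b)) (\d.(\e.((d e) e)))))) ((\a.a) (\d.(\e.((d e) e))))) ((\a.a) (\a.a)))
Step 4: ((((\g.(\h.(w (g h)))) (s ((\b.(\c.b)) (\d.(\e.((d e) e)))))) ((\a.a) (\d.(\e.((d e) e))))) ((\a.a) (\a.a)))
Step 5: (((\h.(w ((s ((\b.(\c.b)) (\d.(\e.((d e) e))))) h))) ((\a.a) (\d.(\e.((d e) e))))) ((\a.a) (\a.a)))
Step 6: ((w ((s ((\b.(\c.b)) (\d.(\e.((d e) e))))) ((\a.a) (\d.(\e.((d e) e)))))) ((\a.a) (\a.a)))
Step 7: ((w ((s (\c.(\d.(\e.((d e) e))))) ((\a.a) (\d.(\e.((d e) e)))))) ((\a.a) (\a.a)))
Step 8: ((w ((s (\c.(\d.(\e.((d e) e))))) (\d.(\e.((d e) e))))) ((\a.a) (\a.a)))
Step 9: ((w ((s (\c.(\d.(\e.((d e) e))))) (\d.(\e.((d e) e))))) (\a.a))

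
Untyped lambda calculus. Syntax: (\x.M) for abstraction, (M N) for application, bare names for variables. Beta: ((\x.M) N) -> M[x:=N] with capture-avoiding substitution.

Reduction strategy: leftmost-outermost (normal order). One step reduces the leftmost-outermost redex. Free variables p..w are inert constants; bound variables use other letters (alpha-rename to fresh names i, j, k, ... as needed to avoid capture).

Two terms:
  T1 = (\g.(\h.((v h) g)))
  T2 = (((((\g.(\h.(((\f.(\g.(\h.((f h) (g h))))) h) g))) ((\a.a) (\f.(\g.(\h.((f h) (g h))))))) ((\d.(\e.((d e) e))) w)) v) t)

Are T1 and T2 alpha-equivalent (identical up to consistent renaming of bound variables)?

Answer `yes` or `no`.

Answer: no

Derivation:
Term 1: (\g.(\h.((v h) g)))
Term 2: (((((\g.(\h.(((\f.(\g.(\h.((f h) (g h))))) h) g))) ((\a.a) (\f.(\g.(\h.((f h) (g h))))))) ((\d.(\e.((d e) e))) w)) v) t)
Alpha-equivalence: compare structure up to binder renaming.
Result: False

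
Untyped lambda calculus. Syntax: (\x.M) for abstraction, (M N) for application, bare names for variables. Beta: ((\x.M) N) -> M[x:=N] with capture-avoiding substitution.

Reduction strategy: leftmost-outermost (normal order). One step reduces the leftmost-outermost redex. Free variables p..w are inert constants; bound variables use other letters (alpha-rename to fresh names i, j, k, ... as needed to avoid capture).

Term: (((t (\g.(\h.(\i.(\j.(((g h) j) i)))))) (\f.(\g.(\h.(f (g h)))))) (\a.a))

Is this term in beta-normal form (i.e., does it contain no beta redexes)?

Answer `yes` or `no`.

Answer: yes

Derivation:
Term: (((t (\g.(\h.(\i.(\j.(((g h) j) i)))))) (\f.(\g.(\h.(f (g h)))))) (\a.a))
No beta redexes found.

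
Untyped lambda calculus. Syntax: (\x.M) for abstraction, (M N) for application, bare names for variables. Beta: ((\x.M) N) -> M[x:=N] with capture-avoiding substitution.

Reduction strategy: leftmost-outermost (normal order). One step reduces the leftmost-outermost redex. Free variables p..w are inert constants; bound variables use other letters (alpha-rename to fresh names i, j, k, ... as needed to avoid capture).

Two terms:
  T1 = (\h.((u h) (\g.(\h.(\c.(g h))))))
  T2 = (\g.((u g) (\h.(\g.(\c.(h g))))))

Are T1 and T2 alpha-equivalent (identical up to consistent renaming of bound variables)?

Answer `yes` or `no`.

Answer: yes

Derivation:
Term 1: (\h.((u h) (\g.(\h.(\c.(g h))))))
Term 2: (\g.((u g) (\h.(\g.(\c.(h g))))))
Alpha-equivalence: compare structure up to binder renaming.
Result: True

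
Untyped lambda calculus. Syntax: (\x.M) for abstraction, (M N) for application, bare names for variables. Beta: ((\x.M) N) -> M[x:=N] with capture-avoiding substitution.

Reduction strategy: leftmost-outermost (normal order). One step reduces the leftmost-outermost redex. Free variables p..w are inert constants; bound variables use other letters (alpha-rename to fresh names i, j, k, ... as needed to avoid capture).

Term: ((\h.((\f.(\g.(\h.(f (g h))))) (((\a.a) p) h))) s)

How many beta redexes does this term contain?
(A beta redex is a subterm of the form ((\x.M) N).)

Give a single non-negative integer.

Term: ((\h.((\f.(\g.(\h.(f (g h))))) (((\a.a) p) h))) s)
  Redex: ((\h.((\f.(\g.(\h.(f (g h))))) (((\a.a) p) h))) s)
  Redex: ((\f.(\g.(\h.(f (g h))))) (((\a.a) p) h))
  Redex: ((\a.a) p)
Total redexes: 3

Answer: 3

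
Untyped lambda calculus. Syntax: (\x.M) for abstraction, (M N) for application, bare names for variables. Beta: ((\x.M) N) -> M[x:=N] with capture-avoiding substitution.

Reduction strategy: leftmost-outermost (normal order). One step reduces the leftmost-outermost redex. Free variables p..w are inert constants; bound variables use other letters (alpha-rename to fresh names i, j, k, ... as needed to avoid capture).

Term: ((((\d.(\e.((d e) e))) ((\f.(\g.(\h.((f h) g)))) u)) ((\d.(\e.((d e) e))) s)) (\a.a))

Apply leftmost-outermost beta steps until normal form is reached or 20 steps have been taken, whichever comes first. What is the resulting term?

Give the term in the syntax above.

Step 0: ((((\d.(\e.((d e) e))) ((\f.(\g.(\h.((f h) g)))) u)) ((\d.(\e.((d e) e))) s)) (\a.a))
Step 1: (((\e.((((\f.(\g.(\h.((f h) g)))) u) e) e)) ((\d.(\e.((d e) e))) s)) (\a.a))
Step 2: (((((\f.(\g.(\h.((f h) g)))) u) ((\d.(\e.((d e) e))) s)) ((\d.(\e.((d e) e))) s)) (\a.a))
Step 3: ((((\g.(\h.((u h) g))) ((\d.(\e.((d e) e))) s)) ((\d.(\e.((d e) e))) s)) (\a.a))
Step 4: (((\h.((u h) ((\d.(\e.((d e) e))) s))) ((\d.(\e.((d e) e))) s)) (\a.a))
Step 5: (((u ((\d.(\e.((d e) e))) s)) ((\d.(\e.((d e) e))) s)) (\a.a))
Step 6: (((u (\e.((s e) e))) ((\d.(\e.((d e) e))) s)) (\a.a))
Step 7: (((u (\e.((s e) e))) (\e.((s e) e))) (\a.a))

Answer: (((u (\e.((s e) e))) (\e.((s e) e))) (\a.a))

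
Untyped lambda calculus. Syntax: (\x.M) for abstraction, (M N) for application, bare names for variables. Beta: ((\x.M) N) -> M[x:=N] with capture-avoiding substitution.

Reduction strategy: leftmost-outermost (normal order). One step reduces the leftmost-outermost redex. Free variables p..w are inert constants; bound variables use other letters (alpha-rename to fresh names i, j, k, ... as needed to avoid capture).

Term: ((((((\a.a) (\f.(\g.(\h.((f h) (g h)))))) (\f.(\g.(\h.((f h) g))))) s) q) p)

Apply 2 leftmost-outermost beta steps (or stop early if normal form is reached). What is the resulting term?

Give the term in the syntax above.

Step 0: ((((((\a.a) (\f.(\g.(\h.((f h) (g h)))))) (\f.(\g.(\h.((f h) g))))) s) q) p)
Step 1: (((((\f.(\g.(\h.((f h) (g h))))) (\f.(\g.(\h.((f h) g))))) s) q) p)
Step 2: ((((\g.(\h.(((\f.(\g.(\h.((f h) g)))) h) (g h)))) s) q) p)

Answer: ((((\g.(\h.(((\f.(\g.(\h.((f h) g)))) h) (g h)))) s) q) p)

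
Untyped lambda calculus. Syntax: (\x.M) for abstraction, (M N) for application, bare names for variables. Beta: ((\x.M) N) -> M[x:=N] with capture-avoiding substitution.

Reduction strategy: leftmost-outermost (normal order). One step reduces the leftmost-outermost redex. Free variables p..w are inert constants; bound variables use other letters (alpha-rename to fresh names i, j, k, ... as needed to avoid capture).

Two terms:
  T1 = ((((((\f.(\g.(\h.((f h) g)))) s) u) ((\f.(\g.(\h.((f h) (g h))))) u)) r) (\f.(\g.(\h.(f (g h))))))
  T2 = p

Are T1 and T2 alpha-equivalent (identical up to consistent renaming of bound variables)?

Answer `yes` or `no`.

Answer: no

Derivation:
Term 1: ((((((\f.(\g.(\h.((f h) g)))) s) u) ((\f.(\g.(\h.((f h) (g h))))) u)) r) (\f.(\g.(\h.(f (g h))))))
Term 2: p
Alpha-equivalence: compare structure up to binder renaming.
Result: False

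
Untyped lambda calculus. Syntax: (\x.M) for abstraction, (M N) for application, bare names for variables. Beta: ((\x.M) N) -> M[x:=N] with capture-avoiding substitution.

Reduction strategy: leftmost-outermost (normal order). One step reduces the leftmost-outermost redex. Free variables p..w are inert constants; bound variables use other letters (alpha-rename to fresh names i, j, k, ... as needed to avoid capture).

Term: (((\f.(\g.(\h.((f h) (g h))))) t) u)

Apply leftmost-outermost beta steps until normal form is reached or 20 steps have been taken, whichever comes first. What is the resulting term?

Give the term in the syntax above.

Step 0: (((\f.(\g.(\h.((f h) (g h))))) t) u)
Step 1: ((\g.(\h.((t h) (g h)))) u)
Step 2: (\h.((t h) (u h)))

Answer: (\h.((t h) (u h)))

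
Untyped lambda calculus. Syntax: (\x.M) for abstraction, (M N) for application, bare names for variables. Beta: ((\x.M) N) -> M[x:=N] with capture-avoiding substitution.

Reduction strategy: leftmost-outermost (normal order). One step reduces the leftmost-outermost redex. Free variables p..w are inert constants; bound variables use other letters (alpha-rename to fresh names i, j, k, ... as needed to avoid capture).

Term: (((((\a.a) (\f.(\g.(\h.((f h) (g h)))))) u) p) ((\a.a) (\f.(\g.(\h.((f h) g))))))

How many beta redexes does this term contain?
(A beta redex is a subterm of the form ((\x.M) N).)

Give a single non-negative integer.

Answer: 2

Derivation:
Term: (((((\a.a) (\f.(\g.(\h.((f h) (g h)))))) u) p) ((\a.a) (\f.(\g.(\h.((f h) g))))))
  Redex: ((\a.a) (\f.(\g.(\h.((f h) (g h))))))
  Redex: ((\a.a) (\f.(\g.(\h.((f h) g)))))
Total redexes: 2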